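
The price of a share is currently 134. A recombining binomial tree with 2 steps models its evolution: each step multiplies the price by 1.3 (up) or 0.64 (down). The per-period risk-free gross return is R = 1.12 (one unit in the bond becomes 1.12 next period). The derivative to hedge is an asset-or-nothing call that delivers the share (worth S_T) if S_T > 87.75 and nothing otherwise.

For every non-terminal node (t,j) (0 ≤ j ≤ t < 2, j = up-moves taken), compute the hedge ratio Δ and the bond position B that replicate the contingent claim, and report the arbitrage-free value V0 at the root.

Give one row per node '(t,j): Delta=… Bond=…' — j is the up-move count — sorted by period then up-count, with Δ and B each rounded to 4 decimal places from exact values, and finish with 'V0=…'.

(0,0): Delta=1.1511 Bond=-23.5048
(1,0): Delta=1.9697 Bond=-96.5264
(1,1): Delta=1.0000 Bond=0.0000
V0=130.7455

Risk-neutral probability p* = (R−d)/(u−d) = (1.12−0.64)/(1.3−0.64) = 0.7273.
Terminal values V(2,·): V(2,0)=0.0000, V(2,1)=111.4880, V(2,2)=226.4600
  t=1,j=0: stock 85.7600 → up 111.4880 (V=111.4880), down 54.8864 (V=0.0000). Price 72.3948; hedge Δ=1.9697, bond B=-96.5264.
  t=1,j=1: stock 174.2000 → up 226.4600 (V=226.4600), down 111.4880 (V=111.4880). Price 174.2000; hedge Δ=1.0000, bond B=0.0000.
  t=0,j=0: stock 134.0000 → up 174.2000 (V=174.2000), down 85.7600 (V=72.3948). Price 130.7455; hedge Δ=1.1511, bond B=-23.5048.
Check: Δ(0,0)·S0 + B(0,0) = 130.7455 = V0.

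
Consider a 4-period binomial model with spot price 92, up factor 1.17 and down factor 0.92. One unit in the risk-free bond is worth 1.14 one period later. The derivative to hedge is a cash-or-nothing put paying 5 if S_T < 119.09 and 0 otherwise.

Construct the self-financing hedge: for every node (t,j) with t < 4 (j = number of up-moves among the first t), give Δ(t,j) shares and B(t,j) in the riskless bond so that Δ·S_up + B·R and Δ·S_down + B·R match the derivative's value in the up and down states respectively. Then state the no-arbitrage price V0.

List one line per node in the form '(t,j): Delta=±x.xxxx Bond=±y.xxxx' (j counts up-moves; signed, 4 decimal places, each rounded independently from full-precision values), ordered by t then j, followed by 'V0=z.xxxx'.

Since d<R<u, set p* = (R−d)/(u−d) = 0.8800; price each node as the discounted p*-expectation of its children.
Payoff layer (t=4): V(4,0)=5.0000, V(4,1)=5.0000, V(4,2)=5.0000, V(4,3)=0.0000, V(4,4)=0.0000
(3,0): S=71.6393. Δ = (V_up−V_dn)/(S_up−S_dn) = (5.0000−5.0000)/(83.8180−65.9082) = 0.0000. V = [p*·5.0000 + (1−p*)·5.0000]/1.14 = 4.3860. B = V − Δ·S = 4.3860.
(3,1): S=91.1065. Δ = (V_up−V_dn)/(S_up−S_dn) = (5.0000−5.0000)/(106.5946−83.8180) = 0.0000. V = [p*·5.0000 + (1−p*)·5.0000]/1.14 = 4.3860. B = V − Δ·S = 4.3860.
(3,2): S=115.8637. Δ = (V_up−V_dn)/(S_up−S_dn) = (0.0000−5.0000)/(135.5605−106.5946) = -0.1726. V = [p*·0.0000 + (1−p*)·5.0000]/1.14 = 0.5263. B = V − Δ·S = 20.5263.
(3,3): S=147.3484. Δ = (V_up−V_dn)/(S_up−S_dn) = (0.0000−0.0000)/(172.3976−135.5605) = 0.0000. V = [p*·0.0000 + (1−p*)·0.0000]/1.14 = 0.0000. B = V − Δ·S = 0.0000.
(2,0): S=77.8688. Δ = (V_up−V_dn)/(S_up−S_dn) = (4.3860−4.3860)/(91.1065−71.6393) = 0.0000. V = [p*·4.3860 + (1−p*)·4.3860]/1.14 = 3.8473. B = V − Δ·S = 3.8473.
(2,1): S=99.0288. Δ = (V_up−V_dn)/(S_up−S_dn) = (0.5263−4.3860)/(115.8637−91.1065) = -0.1559. V = [p*·0.5263 + (1−p*)·4.3860]/1.14 = 0.8680. B = V − Δ·S = 16.3066.
(2,2): S=125.9388. Δ = (V_up−V_dn)/(S_up−S_dn) = (0.0000−0.5263)/(147.3484−115.8637) = -0.0167. V = [p*·0.0000 + (1−p*)·0.5263]/1.14 = 0.0554. B = V − Δ·S = 2.1607.
(1,0): S=84.6400. Δ = (V_up−V_dn)/(S_up−S_dn) = (0.8680−3.8473)/(99.0288−77.8688) = -0.1408. V = [p*·0.8680 + (1−p*)·3.8473]/1.14 = 1.0750. B = V − Δ·S = 12.9925.
(1,1): S=107.6400. Δ = (V_up−V_dn)/(S_up−S_dn) = (0.0554−0.8680)/(125.9388−99.0288) = -0.0302. V = [p*·0.0554 + (1−p*)·0.8680]/1.14 = 0.1341. B = V − Δ·S = 3.3844.
(0,0): S=92.0000. Δ = (V_up−V_dn)/(S_up−S_dn) = (0.1341−1.0750)/(107.6400−84.6400) = -0.0409. V = [p*·0.1341 + (1−p*)·1.0750]/1.14 = 0.2167. B = V − Δ·S = 3.9801.
Check: Δ(0,0)·S0 + B(0,0) = 0.2167 = V0.

(0,0): Delta=-0.0409 Bond=3.9801
(1,0): Delta=-0.1408 Bond=12.9925
(1,1): Delta=-0.0302 Bond=3.3844
(2,0): Delta=0.0000 Bond=3.8473
(2,1): Delta=-0.1559 Bond=16.3066
(2,2): Delta=-0.0167 Bond=2.1607
(3,0): Delta=0.0000 Bond=4.3860
(3,1): Delta=0.0000 Bond=4.3860
(3,2): Delta=-0.1726 Bond=20.5263
(3,3): Delta=0.0000 Bond=0.0000
V0=0.2167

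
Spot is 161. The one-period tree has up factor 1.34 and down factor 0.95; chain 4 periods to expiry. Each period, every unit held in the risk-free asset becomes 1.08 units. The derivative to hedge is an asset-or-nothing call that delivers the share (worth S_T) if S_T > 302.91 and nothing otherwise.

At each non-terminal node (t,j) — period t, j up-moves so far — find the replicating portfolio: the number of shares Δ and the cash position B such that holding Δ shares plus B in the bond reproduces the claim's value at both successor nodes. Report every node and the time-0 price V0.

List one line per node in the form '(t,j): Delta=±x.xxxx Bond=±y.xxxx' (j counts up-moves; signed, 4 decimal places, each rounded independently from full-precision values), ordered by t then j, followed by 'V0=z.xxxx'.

(0,0): Delta=1.1047 Bond=-146.4250
(1,0): Delta=0.5877 Bond=-79.0695
(1,1): Delta=1.8377 Bond=-316.2781
(2,0): Delta=0.0000 Bond=0.0000
(2,1): Delta=1.4210 Bond=-256.1852
(2,2): Delta=2.4285 Bond=-512.3705
(3,0): Delta=0.0000 Bond=0.0000
(3,1): Delta=0.0000 Bond=0.0000
(3,2): Delta=3.4359 Bond=-830.0402
(3,3): Delta=1.0000 Bond=0.0000
V0=31.4266

The replicating-portfolio and risk-neutral prices coincide; use p* = (1.08−0.95)/(1.34−0.95) = 0.3333 for the latter.
Payoff layer (t=4): V(4,0)=0.0000, V(4,1)=0.0000, V(4,2)=0.0000, V(4,3)=368.0136, V(4,4)=519.0929
(3,0): S=138.0374. Δ = (V_up−V_dn)/(S_up−S_dn) = (0.0000−0.0000)/(184.9701−131.1355) = 0.0000. V = [p*·0.0000 + (1−p*)·0.0000]/1.08 = 0.0000. B = V − Δ·S = 0.0000.
(3,1): S=194.7054. Δ = (V_up−V_dn)/(S_up−S_dn) = (0.0000−0.0000)/(260.9052−184.9701) = 0.0000. V = [p*·0.0000 + (1−p*)·0.0000]/1.08 = 0.0000. B = V − Δ·S = 0.0000.
(3,2): S=274.6370. Δ = (V_up−V_dn)/(S_up−S_dn) = (368.0136−0.0000)/(368.0136−260.9052) = 3.4359. V = [p*·368.0136 + (1−p*)·0.0000]/1.08 = 113.5844. B = V − Δ·S = -830.0402.
(3,3): S=387.3827. Δ = (V_up−V_dn)/(S_up−S_dn) = (519.0929−368.0136)/(519.0929−368.0136) = 1.0000. V = [p*·519.0929 + (1−p*)·368.0136]/1.08 = 387.3827. B = V − Δ·S = 0.0000.
(2,0): S=145.3025. Δ = (V_up−V_dn)/(S_up−S_dn) = (0.0000−0.0000)/(194.7054−138.0374) = 0.0000. V = [p*·0.0000 + (1−p*)·0.0000]/1.08 = 0.0000. B = V − Δ·S = 0.0000.
(2,1): S=204.9530. Δ = (V_up−V_dn)/(S_up−S_dn) = (113.5844−0.0000)/(274.6370−194.7053) = 1.4210. V = [p*·113.5844 + (1−p*)·0.0000]/1.08 = 35.0569. B = V − Δ·S = -256.1852.
(2,2): S=289.0916. Δ = (V_up−V_dn)/(S_up−S_dn) = (387.3827−113.5844)/(387.3827−274.6370) = 2.4285. V = [p*·387.3827 + (1−p*)·113.5844]/1.08 = 189.6764. B = V − Δ·S = -512.3705.
(1,0): S=152.9500. Δ = (V_up−V_dn)/(S_up−S_dn) = (35.0569−0.0000)/(204.9530−145.3025) = 0.5877. V = [p*·35.0569 + (1−p*)·0.0000]/1.08 = 10.8200. B = V − Δ·S = -79.0695.
(1,1): S=215.7400. Δ = (V_up−V_dn)/(S_up−S_dn) = (189.6764−35.0569)/(289.0916−204.9530) = 1.8377. V = [p*·189.6764 + (1−p*)·35.0569]/1.08 = 80.1822. B = V − Δ·S = -316.2781.
(0,0): S=161.0000. Δ = (V_up−V_dn)/(S_up−S_dn) = (80.1822−10.8200)/(215.7400−152.9500) = 1.1047. V = [p*·80.1822 + (1−p*)·10.8200]/1.08 = 31.4266. B = V − Δ·S = -146.4250.
Each (Δ,B) replicates both successor values, so the strategy is self-financing and V0 is arbitrage-free.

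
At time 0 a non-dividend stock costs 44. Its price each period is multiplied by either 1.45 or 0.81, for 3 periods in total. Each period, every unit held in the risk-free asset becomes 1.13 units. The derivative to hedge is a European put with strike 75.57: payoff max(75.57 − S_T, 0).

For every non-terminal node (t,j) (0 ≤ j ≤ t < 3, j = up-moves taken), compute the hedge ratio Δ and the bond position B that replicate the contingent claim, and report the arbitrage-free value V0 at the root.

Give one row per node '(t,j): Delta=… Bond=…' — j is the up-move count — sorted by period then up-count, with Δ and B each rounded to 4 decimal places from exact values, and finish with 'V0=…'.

No-arbitrage ⇒ martingale measure with p* = (R−d)/(u−d) = 0.5000.
At expiry t=3: V(3,0)=52.1866, V(3,1)=33.7108, V(3,2)=0.6369, V(3,3)=0.0000
Node (2,0) S=28.8684: V=(p*·33.7108+(1−p*)·52.1866)/1.13=38.0077; Δ=(33.7108−52.1866)/(41.8592−23.3834)=-1.0000; B=V−Δ·S=66.8761
Node (2,1) S=51.6780: V=(p*·0.6369+(1−p*)·33.7108)/1.13=15.1981; Δ=(0.6369−33.7108)/(74.9331−41.8592)=-1.0000; B=V−Δ·S=66.8761
Node (2,2) S=92.5100: V=(p*·0.0000+(1−p*)·0.6369)/1.13=0.2818; Δ=(0.0000−0.6369)/(134.1395−74.9331)=-0.0108; B=V−Δ·S=1.2770
Node (1,0) S=35.6400: V=(p*·15.1981+(1−p*)·38.0077)/1.13=23.5424; Δ=(15.1981−38.0077)/(51.6780−28.8684)=-1.0000; B=V−Δ·S=59.1824
Node (1,1) S=63.8000: V=(p*·0.2818+(1−p*)·15.1981)/1.13=6.8495; Δ=(0.2818−15.1981)/(92.5100−51.6780)=-0.3653; B=V−Δ·S=30.1562
Node (0,0) S=44.0000: V=(p*·6.8495+(1−p*)·23.5424)/1.13=13.4478; Δ=(6.8495−23.5424)/(63.8000−35.6400)=-0.5928; B=V−Δ·S=39.5304
Self-financing check: at every node Δ·S+B equals the discounted successor values.

(0,0): Delta=-0.5928 Bond=39.5304
(1,0): Delta=-1.0000 Bond=59.1824
(1,1): Delta=-0.3653 Bond=30.1562
(2,0): Delta=-1.0000 Bond=66.8761
(2,1): Delta=-1.0000 Bond=66.8761
(2,2): Delta=-0.0108 Bond=1.2770
V0=13.4478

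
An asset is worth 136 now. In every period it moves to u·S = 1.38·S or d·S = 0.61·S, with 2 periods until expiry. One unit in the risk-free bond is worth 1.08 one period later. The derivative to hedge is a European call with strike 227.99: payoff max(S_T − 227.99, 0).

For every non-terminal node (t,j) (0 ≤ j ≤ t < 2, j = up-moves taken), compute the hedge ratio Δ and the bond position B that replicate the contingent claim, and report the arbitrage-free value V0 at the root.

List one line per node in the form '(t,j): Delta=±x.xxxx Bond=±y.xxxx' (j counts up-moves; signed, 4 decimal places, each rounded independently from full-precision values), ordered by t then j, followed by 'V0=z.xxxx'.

The replicating-portfolio and risk-neutral prices coincide; use p* = (1.08−0.61)/(1.38−0.61) = 0.6104 for the latter.
Terminal payoffs: V(2,0)=0.0000, V(2,1)=0.0000, V(2,2)=31.0084
(1,0): S=82.9600. Δ = (V_up−V_dn)/(S_up−S_dn) = (0.0000−0.0000)/(114.4848−50.6056) = 0.0000. V = [p*·0.0000 + (1−p*)·0.0000]/1.08 = 0.0000. B = V − Δ·S = 0.0000.
(1,1): S=187.6800. Δ = (V_up−V_dn)/(S_up−S_dn) = (31.0084−0.0000)/(258.9984−114.4848) = 0.2146. V = [p*·31.0084 + (1−p*)·0.0000]/1.08 = 17.5252. B = V − Δ·S = -22.7455.
(0,0): S=136.0000. Δ = (V_up−V_dn)/(S_up−S_dn) = (17.5252−0.0000)/(187.6800−82.9600) = 0.1674. V = [p*·17.5252 + (1−p*)·0.0000]/1.08 = 9.9048. B = V − Δ·S = -12.8552.
The time-0 hedge costs 9.9048, which is the no-arbitrage price.

(0,0): Delta=0.1674 Bond=-12.8552
(1,0): Delta=0.0000 Bond=0.0000
(1,1): Delta=0.2146 Bond=-22.7455
V0=9.9048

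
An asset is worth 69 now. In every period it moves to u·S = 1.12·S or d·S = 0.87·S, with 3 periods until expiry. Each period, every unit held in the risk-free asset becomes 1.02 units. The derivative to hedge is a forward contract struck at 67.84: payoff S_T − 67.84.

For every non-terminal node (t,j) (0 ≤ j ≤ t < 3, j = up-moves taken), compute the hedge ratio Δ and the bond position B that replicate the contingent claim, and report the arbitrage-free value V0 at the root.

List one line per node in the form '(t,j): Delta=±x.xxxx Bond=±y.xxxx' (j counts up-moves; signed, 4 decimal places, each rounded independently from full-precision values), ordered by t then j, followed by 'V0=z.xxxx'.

Under the risk-neutral measure, an up-move has probability p* = (R−d)/(u−d) = 0.6000 and values discount at R = 1.02.
Terminal values V(3,·): V(3,0)=-22.4033, V(3,1)=-9.3468, V(3,2)=7.4616, V(3,3)=29.1000
(2,0): S=52.2261. Δ = (V_up−V_dn)/(S_up−S_dn) = (-9.3468−-22.4033)/(58.4932−45.4367) = 1.0000. V = [p*·-9.3468 + (1−p*)·-22.4033]/1.02 = -14.2837. B = V − Δ·S = -66.5098.
(2,1): S=67.2336. Δ = (V_up−V_dn)/(S_up−S_dn) = (7.4616−-9.3468)/(75.3016−58.4932) = 1.0000. V = [p*·7.4616 + (1−p*)·-9.3468]/1.02 = 0.7238. B = V − Δ·S = -66.5098.
(2,2): S=86.5536. Δ = (V_up−V_dn)/(S_up−S_dn) = (29.1000−7.4616)/(96.9400−75.3016) = 1.0000. V = [p*·29.1000 + (1−p*)·7.4616]/1.02 = 20.0438. B = V − Δ·S = -66.5098.
(1,0): S=60.0300. Δ = (V_up−V_dn)/(S_up−S_dn) = (0.7238−-14.2837)/(67.2336−52.2261) = 1.0000. V = [p*·0.7238 + (1−p*)·-14.2837]/1.02 = -5.1757. B = V − Δ·S = -65.2057.
(1,1): S=77.2800. Δ = (V_up−V_dn)/(S_up−S_dn) = (20.0438−0.7238)/(86.5536−67.2336) = 1.0000. V = [p*·20.0438 + (1−p*)·0.7238]/1.02 = 12.0743. B = V − Δ·S = -65.2057.
(0,0): S=69.0000. Δ = (V_up−V_dn)/(S_up−S_dn) = (12.0743−-5.1757)/(77.2800−60.0300) = 1.0000. V = [p*·12.0743 + (1−p*)·-5.1757]/1.02 = 5.0729. B = V − Δ·S = -63.9271.
Self-financing check: at every node Δ·S+B equals the discounted successor values.

(0,0): Delta=1.0000 Bond=-63.9271
(1,0): Delta=1.0000 Bond=-65.2057
(1,1): Delta=1.0000 Bond=-65.2057
(2,0): Delta=1.0000 Bond=-66.5098
(2,1): Delta=1.0000 Bond=-66.5098
(2,2): Delta=1.0000 Bond=-66.5098
V0=5.0729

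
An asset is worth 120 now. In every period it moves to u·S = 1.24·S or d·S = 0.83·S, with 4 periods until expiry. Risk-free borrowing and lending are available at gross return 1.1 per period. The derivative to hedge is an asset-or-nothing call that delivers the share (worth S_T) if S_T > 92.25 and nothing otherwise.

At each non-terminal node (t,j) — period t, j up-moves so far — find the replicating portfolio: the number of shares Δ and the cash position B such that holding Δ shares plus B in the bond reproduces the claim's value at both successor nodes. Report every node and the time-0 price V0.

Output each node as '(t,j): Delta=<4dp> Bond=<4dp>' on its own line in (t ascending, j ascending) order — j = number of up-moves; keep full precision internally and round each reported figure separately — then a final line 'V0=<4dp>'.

The replicating-portfolio and risk-neutral prices coincide; use p* = (1.1−0.83)/(1.24−0.83) = 0.6585 for the latter.
At expiry t=4: V(4,0)=0.0000, V(4,1)=0.0000, V(4,2)=127.1103, V(4,3)=189.8998, V(4,4)=283.7057
Node (3,0) S=68.6144: V=(p*·0.0000+(1−p*)·0.0000)/1.1=0.0000; Δ=(0.0000−0.0000)/(85.0819−56.9500)=0.0000; B=V−Δ·S=0.0000
Node (3,1) S=102.5083: V=(p*·127.1103+(1−p*)·0.0000)/1.1=76.0971; Δ=(127.1103−0.0000)/(127.1103−85.0819)=3.0244; B=V−Δ·S=-233.9281
Node (3,2) S=153.1450: V=(p*·189.8998+(1−p*)·127.1103)/1.1=153.1450; Δ=(189.8998−127.1103)/(189.8998−127.1103)=1.0000; B=V−Δ·S=0.0000
Node (3,3) S=228.7949: V=(p*·283.7057+(1−p*)·189.8998)/1.1=228.7949; Δ=(283.7057−189.8998)/(283.7057−189.8998)=1.0000; B=V−Δ·S=0.0000
Node (2,0) S=82.6680: V=(p*·76.0971+(1−p*)·0.0000)/1.1=45.5570; Δ=(76.0971−0.0000)/(102.5083−68.6144)=2.2452; B=V−Δ·S=-140.0456
Node (2,1) S=123.5040: V=(p*·153.1450+(1−p*)·76.0971)/1.1=115.3054; Δ=(153.1450−76.0971)/(153.1450−102.5083)=1.5216; B=V−Δ·S=-72.6163
Node (2,2) S=184.5120: V=(p*·228.7949+(1−p*)·153.1450)/1.1=184.5120; Δ=(228.7949−153.1450)/(228.7949−153.1450)=1.0000; B=V−Δ·S=0.0000
Node (1,0) S=99.6000: V=(p*·115.3054+(1−p*)·45.5570)/1.1=83.1717; Δ=(115.3054−45.5570)/(123.5040−82.6680)=1.7080; B=V−Δ·S=-86.9463
Node (1,1) S=148.8000: V=(p*·184.5120+(1−p*)·115.3054)/1.1=146.2550; Δ=(184.5120−115.3054)/(184.5120−123.5040)=1.1344; B=V−Δ·S=-22.5416
Node (0,0) S=120.0000: V=(p*·146.2550+(1−p*)·83.1717)/1.1=113.3767; Δ=(146.2550−83.1717)/(148.8000−99.6000)=1.2822; B=V−Δ·S=-40.4850
The time-0 hedge costs 113.3767, which is the no-arbitrage price.

(0,0): Delta=1.2822 Bond=-40.4850
(1,0): Delta=1.7080 Bond=-86.9463
(1,1): Delta=1.1344 Bond=-22.5416
(2,0): Delta=2.2452 Bond=-140.0456
(2,1): Delta=1.5216 Bond=-72.6163
(2,2): Delta=1.0000 Bond=0.0000
(3,0): Delta=0.0000 Bond=0.0000
(3,1): Delta=3.0244 Bond=-233.9281
(3,2): Delta=1.0000 Bond=0.0000
(3,3): Delta=1.0000 Bond=0.0000
V0=113.3767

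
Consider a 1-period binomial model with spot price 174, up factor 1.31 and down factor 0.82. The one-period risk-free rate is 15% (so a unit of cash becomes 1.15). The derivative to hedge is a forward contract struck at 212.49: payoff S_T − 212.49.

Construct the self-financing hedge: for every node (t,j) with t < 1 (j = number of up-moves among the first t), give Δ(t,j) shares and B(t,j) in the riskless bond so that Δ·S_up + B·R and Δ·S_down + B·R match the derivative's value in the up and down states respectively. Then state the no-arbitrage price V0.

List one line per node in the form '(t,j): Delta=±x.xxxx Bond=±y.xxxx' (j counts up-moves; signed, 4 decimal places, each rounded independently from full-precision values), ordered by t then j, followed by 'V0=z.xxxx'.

(0,0): Delta=1.0000 Bond=-184.7739
V0=-10.7739

The replicating-portfolio and risk-neutral prices coincide; use p* = (1.15−0.82)/(1.31−0.82) = 0.6735 for the latter.
Payoff layer (t=1): V(1,0)=-69.8100, V(1,1)=15.4500
  t=0,j=0: stock 174.0000 → up 227.9400 (V=15.4500), down 142.6800 (V=-69.8100). Price -10.7739; hedge Δ=1.0000, bond B=-184.7739.
Self-financing check: at every node Δ·S+B equals the discounted successor values.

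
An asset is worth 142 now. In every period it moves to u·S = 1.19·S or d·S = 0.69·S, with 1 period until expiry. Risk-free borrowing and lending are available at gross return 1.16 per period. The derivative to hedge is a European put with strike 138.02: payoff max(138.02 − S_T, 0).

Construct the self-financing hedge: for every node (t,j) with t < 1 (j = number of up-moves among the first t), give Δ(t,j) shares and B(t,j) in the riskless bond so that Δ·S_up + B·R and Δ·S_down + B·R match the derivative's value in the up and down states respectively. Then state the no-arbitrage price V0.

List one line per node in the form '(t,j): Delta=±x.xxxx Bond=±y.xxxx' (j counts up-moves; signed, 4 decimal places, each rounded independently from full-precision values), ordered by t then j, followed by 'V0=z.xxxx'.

(0,0): Delta=-0.5639 Bond=82.1510
V0=2.0710

No-arbitrage ⇒ martingale measure with p* = (R−d)/(u−d) = 0.9400.
Terminal payoffs: V(1,0)=40.0400, V(1,1)=0.0000
  t=0,j=0: stock 142.0000 → up 168.9800 (V=0.0000), down 97.9800 (V=40.0400). Price 2.0710; hedge Δ=-0.5639, bond B=82.1510.
Self-financing check: at every node Δ·S+B equals the discounted successor values.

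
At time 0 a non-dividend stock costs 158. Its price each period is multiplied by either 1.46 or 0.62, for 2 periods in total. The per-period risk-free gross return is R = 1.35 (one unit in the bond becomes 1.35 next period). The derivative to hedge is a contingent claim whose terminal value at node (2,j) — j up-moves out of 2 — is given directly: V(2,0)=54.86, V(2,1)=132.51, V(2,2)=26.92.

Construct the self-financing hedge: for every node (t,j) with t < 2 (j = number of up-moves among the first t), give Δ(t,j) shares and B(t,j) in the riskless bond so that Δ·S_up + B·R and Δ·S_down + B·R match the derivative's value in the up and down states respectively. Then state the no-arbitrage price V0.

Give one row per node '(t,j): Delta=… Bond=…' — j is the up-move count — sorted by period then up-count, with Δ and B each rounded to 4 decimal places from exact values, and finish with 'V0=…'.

(0,0): Delta=-0.4554 Bond=100.1733
(1,0): Delta=0.9437 Bond=-1.8171
(1,1): Delta=-0.5449 Bond=155.8855
V0=28.2207

Risk-neutral probability p* = (R−d)/(u−d) = (1.35−0.62)/(1.46−0.62) = 0.8690.
At expiry t=2: V(2,0)=54.8600, V(2,1)=132.5100, V(2,2)=26.9200
  t=1,j=0: stock 97.9600 → up 143.0216 (V=132.5100), down 60.7352 (V=54.8600). Price 90.6234; hedge Δ=0.9437, bond B=-1.8171.
  t=1,j=1: stock 230.6800 → up 336.7928 (V=26.9200), down 143.0216 (V=132.5100). Price 30.1832; hedge Δ=-0.5449, bond B=155.8855.
  t=0,j=0: stock 158.0000 → up 230.6800 (V=30.1832), down 97.9600 (V=90.6234). Price 28.2207; hedge Δ=-0.4554, bond B=100.1733.
Root portfolio cost Δ·158+B reproduces V0=28.2207.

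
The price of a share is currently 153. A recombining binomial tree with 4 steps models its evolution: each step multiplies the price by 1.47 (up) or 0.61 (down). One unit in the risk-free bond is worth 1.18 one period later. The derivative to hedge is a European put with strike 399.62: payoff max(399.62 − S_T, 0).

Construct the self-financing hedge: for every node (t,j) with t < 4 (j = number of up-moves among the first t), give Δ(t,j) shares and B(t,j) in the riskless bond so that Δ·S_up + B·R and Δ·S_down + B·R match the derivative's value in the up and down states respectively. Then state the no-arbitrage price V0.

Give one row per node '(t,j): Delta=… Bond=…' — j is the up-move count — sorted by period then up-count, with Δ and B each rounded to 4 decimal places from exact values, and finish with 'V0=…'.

(0,0): Delta=-0.5760 Bond=172.5857
(1,0): Delta=-1.0000 Bond=243.2211
(1,1): Delta=-0.4865 Bond=183.5190
(2,0): Delta=-1.0000 Bond=287.0009
(2,1): Delta=-1.0000 Bond=287.0009
(2,2): Delta=-0.3781 Bond=180.7103
(3,0): Delta=-1.0000 Bond=338.6610
(3,1): Delta=-1.0000 Bond=338.6610
(3,2): Delta=-1.0000 Bond=338.6610
(3,3): Delta=-0.2468 Bond=149.4265
V0=84.4545

Since d<R<u, set p* = (R−d)/(u−d) = 0.6628; price each node as the discounted p*-expectation of its children.
At expiry t=4: V(4,0)=378.4359, V(4,1)=348.5697, V(4,2)=276.5972, V(4,3)=103.1551, V(4,4)=0.0000
  t=3,j=0: stock 34.7281 → up 51.0503 (V=348.5697), down 21.1841 (V=378.4359). Price 303.9329; hedge Δ=-1.0000, bond B=338.6610.
  t=3,j=1: stock 83.6890 → up 123.0228 (V=276.5972), down 51.0503 (V=348.5697). Price 254.9720; hedge Δ=-1.0000, bond B=338.6610.
  t=3,j=2: stock 201.6768 → up 296.4649 (V=103.1551), down 123.0228 (V=276.5972). Price 136.9842; hedge Δ=-1.0000, bond B=338.6610.
  t=3,j=3: stock 486.0080 → up 714.4318 (V=0.0000), down 296.4649 (V=103.1551). Price 29.4787; hedge Δ=-0.2468, bond B=149.4265.
  t=2,j=0: stock 56.9313 → up 83.6890 (V=254.9720), down 34.7281 (V=303.9329). Price 230.0696; hedge Δ=-1.0000, bond B=287.0009.
  t=2,j=1: stock 137.1951 → up 201.6768 (V=136.9842), down 83.6890 (V=254.9720). Price 149.8058; hedge Δ=-1.0000, bond B=287.0009.
  t=2,j=2: stock 330.6177 → up 486.0080 (V=29.4787), down 201.6768 (V=136.9842). Price 55.7039; hedge Δ=-0.3781, bond B=180.7103.
  t=1,j=0: stock 93.3300 → up 137.1951 (V=149.8058), down 56.9313 (V=230.0696). Price 149.8911; hedge Δ=-1.0000, bond B=243.2211.
  t=1,j=1: stock 224.9100 → up 330.6177 (V=55.7039), down 137.1951 (V=149.8058). Price 74.0982; hedge Δ=-0.4865, bond B=183.5190.
  t=0,j=0: stock 153.0000 → up 224.9100 (V=74.0982), down 93.3300 (V=149.8911). Price 84.4545; hedge Δ=-0.5760, bond B=172.5857.
The time-0 hedge costs 84.4545, which is the no-arbitrage price.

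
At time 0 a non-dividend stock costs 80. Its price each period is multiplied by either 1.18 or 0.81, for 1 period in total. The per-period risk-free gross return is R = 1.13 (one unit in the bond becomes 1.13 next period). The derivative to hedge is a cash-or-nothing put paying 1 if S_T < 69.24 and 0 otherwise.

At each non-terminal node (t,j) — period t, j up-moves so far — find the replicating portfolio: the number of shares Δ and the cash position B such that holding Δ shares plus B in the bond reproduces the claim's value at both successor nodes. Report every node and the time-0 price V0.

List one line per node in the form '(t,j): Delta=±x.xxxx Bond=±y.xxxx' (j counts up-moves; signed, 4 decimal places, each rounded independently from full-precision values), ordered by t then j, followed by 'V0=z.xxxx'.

The replicating-portfolio and risk-neutral prices coincide; use p* = (1.13−0.81)/(1.18−0.81) = 0.8649 for the latter.
Payoff layer (t=1): V(1,0)=1.0000, V(1,1)=0.0000
(0,0): S=80.0000. Δ = (V_up−V_dn)/(S_up−S_dn) = (0.0000−1.0000)/(94.4000−64.8000) = -0.0338. V = [p*·0.0000 + (1−p*)·1.0000]/1.13 = 0.1196. B = V − Δ·S = 2.8223.
Root portfolio cost Δ·80+B reproduces V0=0.1196.

(0,0): Delta=-0.0338 Bond=2.8223
V0=0.1196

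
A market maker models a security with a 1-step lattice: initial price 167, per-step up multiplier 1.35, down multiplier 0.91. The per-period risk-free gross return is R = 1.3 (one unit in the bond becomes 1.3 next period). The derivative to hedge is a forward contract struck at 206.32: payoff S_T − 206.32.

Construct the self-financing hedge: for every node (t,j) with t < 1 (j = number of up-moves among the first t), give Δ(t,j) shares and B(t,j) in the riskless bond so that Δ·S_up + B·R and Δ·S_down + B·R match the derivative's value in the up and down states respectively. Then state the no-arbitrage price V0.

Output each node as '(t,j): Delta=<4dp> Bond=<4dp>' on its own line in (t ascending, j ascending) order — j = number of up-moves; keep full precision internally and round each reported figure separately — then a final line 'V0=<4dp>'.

(0,0): Delta=1.0000 Bond=-158.7077
V0=8.2923

Risk-neutral probability p* = (R−d)/(u−d) = (1.3−0.91)/(1.35−0.91) = 0.8864.
At expiry t=1: V(1,0)=-54.3500, V(1,1)=19.1300
  t=0,j=0: stock 167.0000 → up 225.4500 (V=19.1300), down 151.9700 (V=-54.3500). Price 8.2923; hedge Δ=1.0000, bond B=-158.7077.
Each (Δ,B) replicates both successor values, so the strategy is self-financing and V0 is arbitrage-free.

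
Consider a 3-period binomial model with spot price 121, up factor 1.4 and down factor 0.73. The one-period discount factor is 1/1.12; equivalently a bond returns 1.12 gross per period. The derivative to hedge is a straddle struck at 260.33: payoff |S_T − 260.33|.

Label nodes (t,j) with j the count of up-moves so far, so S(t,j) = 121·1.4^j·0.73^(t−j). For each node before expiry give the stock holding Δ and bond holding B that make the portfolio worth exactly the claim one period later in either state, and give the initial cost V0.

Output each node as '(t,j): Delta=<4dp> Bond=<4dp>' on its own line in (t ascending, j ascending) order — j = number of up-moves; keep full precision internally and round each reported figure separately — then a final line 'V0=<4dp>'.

No-arbitrage ⇒ martingale measure with p* = (R−d)/(u−d) = 0.5821.
Terminal payoffs: V(3,0)=213.2589, V(3,1)=170.0567, V(3,2)=87.2032, V(3,3)=71.6940
(2,0): S=64.4809. Δ = (V_up−V_dn)/(S_up−S_dn) = (170.0567−213.2589)/(90.2733−47.0711) = -1.0000. V = [p*·170.0567 + (1−p*)·213.2589]/1.12 = 167.9566. B = V − Δ·S = 232.4375.
(2,1): S=123.6620. Δ = (V_up−V_dn)/(S_up−S_dn) = (87.2032−170.0567)/(173.1268−90.2733) = -1.0000. V = [p*·87.2032 + (1−p*)·170.0567]/1.12 = 108.7755. B = V − Δ·S = 232.4375.
(2,2): S=237.1600. Δ = (V_up−V_dn)/(S_up−S_dn) = (71.6940−87.2032)/(332.0240−173.1268) = -0.0976. V = [p*·71.6940 + (1−p*)·87.2032]/1.12 = 69.7995. B = V − Δ·S = 92.9476.
(1,0): S=88.3300. Δ = (V_up−V_dn)/(S_up−S_dn) = (108.7755−167.9566)/(123.6620−64.4809) = -1.0000. V = [p*·108.7755 + (1−p*)·167.9566]/1.12 = 119.2035. B = V − Δ·S = 207.5335.
(1,1): S=169.4000. Δ = (V_up−V_dn)/(S_up−S_dn) = (69.7995−108.7755)/(237.1600−123.6620) = -0.3434. V = [p*·69.7995 + (1−p*)·108.7755]/1.12 = 76.8643. B = V − Δ·S = 135.0374.
(0,0): S=121.0000. Δ = (V_up−V_dn)/(S_up−S_dn) = (76.8643−119.2035)/(169.4000−88.3300) = -0.5223. V = [p*·76.8643 + (1−p*)·119.2035]/1.12 = 84.4270. B = V − Δ·S = 147.6199.
Check: Δ(0,0)·S0 + B(0,0) = 84.4270 = V0.

(0,0): Delta=-0.5223 Bond=147.6199
(1,0): Delta=-1.0000 Bond=207.5335
(1,1): Delta=-0.3434 Bond=135.0374
(2,0): Delta=-1.0000 Bond=232.4375
(2,1): Delta=-1.0000 Bond=232.4375
(2,2): Delta=-0.0976 Bond=92.9476
V0=84.4270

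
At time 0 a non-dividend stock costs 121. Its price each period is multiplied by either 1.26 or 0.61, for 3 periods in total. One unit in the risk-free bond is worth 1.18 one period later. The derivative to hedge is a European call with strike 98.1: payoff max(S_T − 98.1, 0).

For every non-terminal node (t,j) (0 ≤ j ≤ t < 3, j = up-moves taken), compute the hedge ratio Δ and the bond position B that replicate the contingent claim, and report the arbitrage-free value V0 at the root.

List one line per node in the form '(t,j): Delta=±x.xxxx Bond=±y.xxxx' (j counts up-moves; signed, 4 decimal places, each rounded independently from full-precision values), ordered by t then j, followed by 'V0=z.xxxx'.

(0,0): Delta=0.9144 Bond=-48.2666
(1,0): Delta=0.2956 Bond=-11.2774
(1,1): Delta=0.9565 Bond=-63.3654
(2,0): Delta=0.0000 Bond=0.0000
(2,1): Delta=0.3156 Bond=-15.1750
(2,2): Delta=1.0000 Bond=-83.1356
V0=62.3769

The replicating-portfolio and risk-neutral prices coincide; use p* = (1.18−0.61)/(1.26−0.61) = 0.8769 for the latter.
At expiry t=3: V(3,0)=0.0000, V(3,1)=0.0000, V(3,2)=19.0808, V(3,3)=143.9455
Node (2,0) S=45.0241: V=(p*·0.0000+(1−p*)·0.0000)/1.18=0.0000; Δ=(0.0000−0.0000)/(56.7304−27.4647)=0.0000; B=V−Δ·S=0.0000
Node (2,1) S=93.0006: V=(p*·19.0808+(1−p*)·0.0000)/1.18=14.1800; Δ=(19.0808−0.0000)/(117.1808−56.7304)=0.3156; B=V−Δ·S=-15.1750
Node (2,2) S=192.0996: V=(p*·143.9455+(1−p*)·19.0808)/1.18=108.9640; Δ=(143.9455−19.0808)/(242.0455−117.1808)=1.0000; B=V−Δ·S=-83.1356
Node (1,0) S=73.8100: V=(p*·14.1800+(1−p*)·0.0000)/1.18=10.5379; Δ=(14.1800−0.0000)/(93.0006−45.0241)=0.2956; B=V−Δ·S=-11.2774
Node (1,1) S=152.4600: V=(p*·108.9640+(1−p*)·14.1800)/1.18=82.4562; Δ=(108.9640−14.1800)/(192.0996−93.0006)=0.9565; B=V−Δ·S=-63.3654
Node (0,0) S=121.0000: V=(p*·82.4562+(1−p*)·10.5379)/1.18=62.3769; Δ=(82.4562−10.5379)/(152.4600−73.8100)=0.9144; B=V−Δ·S=-48.2666
The time-0 hedge costs 62.3769, which is the no-arbitrage price.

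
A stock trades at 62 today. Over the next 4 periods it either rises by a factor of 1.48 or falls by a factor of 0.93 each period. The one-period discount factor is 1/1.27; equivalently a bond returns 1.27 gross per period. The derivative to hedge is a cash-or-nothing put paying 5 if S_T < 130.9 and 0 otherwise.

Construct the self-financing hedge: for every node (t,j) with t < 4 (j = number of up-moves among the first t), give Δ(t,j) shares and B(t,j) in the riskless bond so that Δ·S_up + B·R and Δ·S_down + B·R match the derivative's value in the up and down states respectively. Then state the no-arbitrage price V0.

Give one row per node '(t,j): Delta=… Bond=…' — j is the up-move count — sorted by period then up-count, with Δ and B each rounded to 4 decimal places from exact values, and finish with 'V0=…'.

Since d<R<u, set p* = (R−d)/(u−d) = 0.6182; price each node as the discounted p*-expectation of its children.
Terminal payoffs: V(4,0)=5.0000, V(4,1)=5.0000, V(4,2)=5.0000, V(4,3)=0.0000, V(4,4)=0.0000
(3,0): S=49.8701. Δ = (V_up−V_dn)/(S_up−S_dn) = (5.0000−5.0000)/(73.8078−46.3792) = 0.0000. V = [p*·5.0000 + (1−p*)·5.0000]/1.27 = 3.9370. B = V − Δ·S = 3.9370.
(3,1): S=79.3632. Δ = (V_up−V_dn)/(S_up−S_dn) = (5.0000−5.0000)/(117.4576−73.8078) = 0.0000. V = [p*·5.0000 + (1−p*)·5.0000]/1.27 = 3.9370. B = V − Δ·S = 3.9370.
(3,2): S=126.2985. Δ = (V_up−V_dn)/(S_up−S_dn) = (0.0000−5.0000)/(186.9217−117.4576) = -0.0720. V = [p*·0.0000 + (1−p*)·5.0000]/1.27 = 1.5032. B = V − Δ·S = 10.5941.
(3,3): S=200.9911. Δ = (V_up−V_dn)/(S_up−S_dn) = (0.0000−0.0000)/(297.4668−186.9217) = 0.0000. V = [p*·0.0000 + (1−p*)·0.0000]/1.27 = 0.0000. B = V − Δ·S = 0.0000.
(2,0): S=53.6238. Δ = (V_up−V_dn)/(S_up−S_dn) = (3.9370−3.9370)/(79.3632−49.8701) = 0.0000. V = [p*·3.9370 + (1−p*)·3.9370]/1.27 = 3.1000. B = V − Δ·S = 3.1000.
(2,1): S=85.3368. Δ = (V_up−V_dn)/(S_up−S_dn) = (1.5032−3.9370)/(126.2985−79.3632) = -0.0519. V = [p*·1.5032 + (1−p*)·3.9370]/1.27 = 1.9153. B = V − Δ·S = 6.3404.
(2,2): S=135.8048. Δ = (V_up−V_dn)/(S_up−S_dn) = (0.0000−1.5032)/(200.9911−126.2985) = -0.0201. V = [p*·0.0000 + (1−p*)·1.5032]/1.27 = 0.4519. B = V − Δ·S = 3.1851.
(1,0): S=57.6600. Δ = (V_up−V_dn)/(S_up−S_dn) = (1.9153−3.1000)/(85.3368−53.6238) = -0.0374. V = [p*·1.9153 + (1−p*)·3.1000]/1.27 = 1.8643. B = V − Δ·S = 4.0182.
(1,1): S=91.7600. Δ = (V_up−V_dn)/(S_up−S_dn) = (0.4519−1.9153)/(135.8048−85.3368) = -0.0290. V = [p*·0.4519 + (1−p*)·1.9153]/1.27 = 0.7958. B = V − Δ·S = 3.4566.
(0,0): S=62.0000. Δ = (V_up−V_dn)/(S_up−S_dn) = (0.7958−1.8643)/(91.7600−57.6600) = -0.0313. V = [p*·0.7958 + (1−p*)·1.8643]/1.27 = 0.9479. B = V − Δ·S = 2.8906.
The time-0 hedge costs 0.9479, which is the no-arbitrage price.

(0,0): Delta=-0.0313 Bond=2.8906
(1,0): Delta=-0.0374 Bond=4.0182
(1,1): Delta=-0.0290 Bond=3.4566
(2,0): Delta=0.0000 Bond=3.1000
(2,1): Delta=-0.0519 Bond=6.3404
(2,2): Delta=-0.0201 Bond=3.1851
(3,0): Delta=0.0000 Bond=3.9370
(3,1): Delta=0.0000 Bond=3.9370
(3,2): Delta=-0.0720 Bond=10.5941
(3,3): Delta=0.0000 Bond=0.0000
V0=0.9479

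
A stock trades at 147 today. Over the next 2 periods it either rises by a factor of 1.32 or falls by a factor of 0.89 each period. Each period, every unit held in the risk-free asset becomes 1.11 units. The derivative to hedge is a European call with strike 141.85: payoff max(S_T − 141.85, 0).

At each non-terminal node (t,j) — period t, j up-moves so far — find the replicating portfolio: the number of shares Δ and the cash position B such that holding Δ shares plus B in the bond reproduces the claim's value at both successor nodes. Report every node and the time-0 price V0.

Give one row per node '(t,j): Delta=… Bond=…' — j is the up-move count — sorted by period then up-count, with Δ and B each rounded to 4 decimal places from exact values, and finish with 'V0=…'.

(0,0): Delta=0.8231 Bond=-84.2088
(1,0): Delta=0.5483 Bond=-57.5164
(1,1): Delta=1.0000 Bond=-127.7928
V0=36.7904

Under the risk-neutral measure, an up-move has probability p* = (R−d)/(u−d) = 0.5116 and values discount at R = 1.11.
Payoff layer (t=2): V(2,0)=0.0000, V(2,1)=30.8456, V(2,2)=114.2828
  t=1,j=0: stock 130.8300 → up 172.6956 (V=30.8456), down 116.4387 (V=0.0000). Price 14.2175; hedge Δ=0.5483, bond B=-57.5164.
  t=1,j=1: stock 194.0400 → up 256.1328 (V=114.2828), down 172.6956 (V=30.8456). Price 66.2472; hedge Δ=1.0000, bond B=-127.7928.
  t=0,j=0: stock 147.0000 → up 194.0400 (V=66.2472), down 130.8300 (V=14.2175). Price 36.7904; hedge Δ=0.8231, bond B=-84.2088.
Root portfolio cost Δ·147+B reproduces V0=36.7904.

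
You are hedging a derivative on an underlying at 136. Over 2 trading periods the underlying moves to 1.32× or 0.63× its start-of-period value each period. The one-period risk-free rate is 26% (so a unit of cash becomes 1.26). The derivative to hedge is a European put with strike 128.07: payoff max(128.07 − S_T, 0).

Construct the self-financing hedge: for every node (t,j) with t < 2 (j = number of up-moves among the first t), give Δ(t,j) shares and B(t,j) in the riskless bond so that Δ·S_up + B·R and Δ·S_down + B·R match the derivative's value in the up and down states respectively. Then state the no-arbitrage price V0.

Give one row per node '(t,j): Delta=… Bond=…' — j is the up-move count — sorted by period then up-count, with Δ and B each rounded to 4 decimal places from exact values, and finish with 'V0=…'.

(0,0): Delta=-0.1591 Bond=23.4875
(1,0): Delta=-1.0000 Bond=101.6429
(1,1): Delta=-0.1209 Bond=22.7324
V0=1.8504

Risk-neutral probability p* = (R−d)/(u−d) = (1.26−0.63)/(1.32−0.63) = 0.9130.
Payoff layer (t=2): V(2,0)=74.0916, V(2,1)=14.9724, V(2,2)=0.0000
Node (1,0) S=85.6800: V=(p*·14.9724+(1−p*)·74.0916)/1.26=15.9629; Δ=(14.9724−74.0916)/(113.0976−53.9784)=-1.0000; B=V−Δ·S=101.6429
Node (1,1) S=179.5200: V=(p*·0.0000+(1−p*)·14.9724)/1.26=1.0333; Δ=(0.0000−14.9724)/(236.9664−113.0976)=-0.1209; B=V−Δ·S=22.7324
Node (0,0) S=136.0000: V=(p*·1.0333+(1−p*)·15.9629)/1.26=1.8504; Δ=(1.0333−15.9629)/(179.5200−85.6800)=-0.1591; B=V−Δ·S=23.4875
Check: Δ(0,0)·S0 + B(0,0) = 1.8504 = V0.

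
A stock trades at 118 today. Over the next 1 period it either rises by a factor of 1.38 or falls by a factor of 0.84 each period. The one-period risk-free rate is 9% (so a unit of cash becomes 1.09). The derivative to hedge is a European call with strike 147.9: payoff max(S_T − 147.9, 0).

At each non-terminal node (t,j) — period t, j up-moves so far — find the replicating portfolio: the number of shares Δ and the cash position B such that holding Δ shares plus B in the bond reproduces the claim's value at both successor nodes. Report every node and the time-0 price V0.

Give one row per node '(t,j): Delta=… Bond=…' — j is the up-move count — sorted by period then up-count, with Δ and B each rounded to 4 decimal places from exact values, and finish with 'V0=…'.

No-arbitrage ⇒ martingale measure with p* = (R−d)/(u−d) = 0.4630.
Payoff layer (t=1): V(1,0)=0.0000, V(1,1)=14.9400
(0,0): S=118.0000. Δ = (V_up−V_dn)/(S_up−S_dn) = (14.9400−0.0000)/(162.8400−99.1200) = 0.2345. V = [p*·14.9400 + (1−p*)·0.0000]/1.09 = 6.3456. B = V − Δ·S = -21.3211.
Check: Δ(0,0)·S0 + B(0,0) = 6.3456 = V0.

(0,0): Delta=0.2345 Bond=-21.3211
V0=6.3456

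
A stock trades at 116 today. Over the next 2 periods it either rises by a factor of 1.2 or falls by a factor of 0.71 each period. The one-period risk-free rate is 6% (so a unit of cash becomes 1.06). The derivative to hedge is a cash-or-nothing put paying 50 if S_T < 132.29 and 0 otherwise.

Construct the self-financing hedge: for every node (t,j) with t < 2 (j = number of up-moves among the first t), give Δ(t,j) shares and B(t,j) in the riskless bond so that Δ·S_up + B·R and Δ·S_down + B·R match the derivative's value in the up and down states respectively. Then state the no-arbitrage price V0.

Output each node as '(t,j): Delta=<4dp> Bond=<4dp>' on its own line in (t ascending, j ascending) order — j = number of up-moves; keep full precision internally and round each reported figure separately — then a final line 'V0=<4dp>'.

(0,0): Delta=-0.5928 Bond=90.5565
(1,0): Delta=0.0000 Bond=47.1698
(1,1): Delta=-0.7331 Bond=115.5179
V0=21.7958

No-arbitrage ⇒ martingale measure with p* = (R−d)/(u−d) = 0.7143.
Terminal payoffs: V(2,0)=50.0000, V(2,1)=50.0000, V(2,2)=0.0000
  t=1,j=0: stock 82.3600 → up 98.8320 (V=50.0000), down 58.4756 (V=50.0000). Price 47.1698; hedge Δ=0.0000, bond B=47.1698.
  t=1,j=1: stock 139.2000 → up 167.0400 (V=0.0000), down 98.8320 (V=50.0000). Price 13.4771; hedge Δ=-0.7331, bond B=115.5179.
  t=0,j=0: stock 116.0000 → up 139.2000 (V=13.4771), down 82.3600 (V=47.1698). Price 21.7958; hedge Δ=-0.5928, bond B=90.5565.
The time-0 hedge costs 21.7958, which is the no-arbitrage price.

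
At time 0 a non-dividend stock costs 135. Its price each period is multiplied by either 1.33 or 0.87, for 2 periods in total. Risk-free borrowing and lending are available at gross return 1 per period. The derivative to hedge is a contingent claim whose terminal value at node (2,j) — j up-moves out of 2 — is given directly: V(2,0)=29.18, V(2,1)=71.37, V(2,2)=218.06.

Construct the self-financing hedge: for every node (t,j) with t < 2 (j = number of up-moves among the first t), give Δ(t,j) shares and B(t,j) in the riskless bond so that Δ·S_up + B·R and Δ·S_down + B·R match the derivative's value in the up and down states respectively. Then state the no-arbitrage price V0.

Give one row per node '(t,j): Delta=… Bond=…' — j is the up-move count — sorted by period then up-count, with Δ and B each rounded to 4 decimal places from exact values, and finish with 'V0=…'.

Under the risk-neutral measure, an up-move has probability p* = (R−d)/(u−d) = 0.2826 and values discount at R = 1.
At expiry t=2: V(2,0)=29.1800, V(2,1)=71.3700, V(2,2)=218.0600
Node (1,0) S=117.4500: V=(p*·71.3700+(1−p*)·29.1800)/1=41.1033; Δ=(71.3700−29.1800)/(156.2085−102.1815)=0.7809; B=V−Δ·S=-50.6141
Node (1,1) S=179.5500: V=(p*·218.0600+(1−p*)·71.3700)/1=112.8259; Δ=(218.0600−71.3700)/(238.8015−156.2085)=1.7761; B=V−Δ·S=-206.0654
Node (0,0) S=135.0000: V=(p*·112.8259+(1−p*)·41.1033)/1=61.3727; Δ=(112.8259−41.1033)/(179.5500−117.4500)=1.1550; B=V−Δ·S=-94.5460
The time-0 hedge costs 61.3727, which is the no-arbitrage price.

(0,0): Delta=1.1550 Bond=-94.5460
(1,0): Delta=0.7809 Bond=-50.6141
(1,1): Delta=1.7761 Bond=-206.0654
V0=61.3727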